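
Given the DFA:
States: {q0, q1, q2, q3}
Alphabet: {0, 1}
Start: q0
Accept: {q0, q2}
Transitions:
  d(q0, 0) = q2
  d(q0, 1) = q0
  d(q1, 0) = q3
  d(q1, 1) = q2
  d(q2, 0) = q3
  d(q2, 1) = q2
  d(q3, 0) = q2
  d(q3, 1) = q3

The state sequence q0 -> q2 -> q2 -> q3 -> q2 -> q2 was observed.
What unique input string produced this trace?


Trace back each transition to find the symbol:
  q0 --[0]--> q2
  q2 --[1]--> q2
  q2 --[0]--> q3
  q3 --[0]--> q2
  q2 --[1]--> q2

"01001"


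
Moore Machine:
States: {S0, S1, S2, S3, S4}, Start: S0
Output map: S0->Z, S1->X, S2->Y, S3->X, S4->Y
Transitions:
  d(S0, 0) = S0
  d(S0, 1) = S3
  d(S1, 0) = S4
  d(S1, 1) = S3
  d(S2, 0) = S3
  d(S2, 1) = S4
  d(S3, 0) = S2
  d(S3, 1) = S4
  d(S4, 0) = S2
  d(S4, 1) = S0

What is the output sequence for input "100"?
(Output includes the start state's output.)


Start: S0 (output Z)
  --1--> S3 (output X)
  --0--> S2 (output Y)
  --0--> S3 (output X)

"ZXYX"


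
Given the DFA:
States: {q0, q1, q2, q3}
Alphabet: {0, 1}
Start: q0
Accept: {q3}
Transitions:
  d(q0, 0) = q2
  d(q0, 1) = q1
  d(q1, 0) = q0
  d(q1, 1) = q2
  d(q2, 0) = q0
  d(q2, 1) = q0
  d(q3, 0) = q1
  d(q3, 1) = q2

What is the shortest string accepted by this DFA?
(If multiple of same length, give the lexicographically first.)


BFS by string length (lex-first path to each state shown):
  len 0: q0<-""
  len 1: q1<-"1", q2<-"0"
  len 2: q0<-"00", q2<-"11"
  len 3: q0<-"110", q1<-"001", q2<-"000"
  len 4: q0<-"0000", q1<-"1101", q2<-"0011"
  len 5: q0<-"00110", q1<-"00001", q2<-"00000"
  len 6: q0<-"000000", q1<-"001101", q2<-"000011"
  len 7: q0<-"0000110", q1<-"0000001", q2<-"0000000"
  len 8: q0<-"00000000", q1<-"00001101", q2<-"00000011"

No string accepted (empty language)


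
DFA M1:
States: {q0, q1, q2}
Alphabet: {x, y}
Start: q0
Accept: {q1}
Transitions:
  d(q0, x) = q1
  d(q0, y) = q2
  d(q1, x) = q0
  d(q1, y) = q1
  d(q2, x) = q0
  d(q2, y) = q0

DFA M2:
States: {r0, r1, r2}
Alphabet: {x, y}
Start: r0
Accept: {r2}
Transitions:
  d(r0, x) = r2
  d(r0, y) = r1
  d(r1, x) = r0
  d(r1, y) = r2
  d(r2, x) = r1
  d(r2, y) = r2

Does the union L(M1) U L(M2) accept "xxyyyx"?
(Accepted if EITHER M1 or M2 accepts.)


M1: final=q0 accepted=False
M2: final=r1 accepted=False

No, union rejects (neither accepts)


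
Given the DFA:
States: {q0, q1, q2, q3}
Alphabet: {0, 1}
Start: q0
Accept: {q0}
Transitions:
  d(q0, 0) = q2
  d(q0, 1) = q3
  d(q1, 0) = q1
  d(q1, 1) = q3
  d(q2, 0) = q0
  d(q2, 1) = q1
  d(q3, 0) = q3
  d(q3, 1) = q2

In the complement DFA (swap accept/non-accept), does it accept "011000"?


Trace: q0 -> q2 -> q1 -> q3 -> q3 -> q3 -> q3
Final: q3
Original accept: {q0}
Complement: q3 is not in original accept

Yes, complement accepts (original rejects)


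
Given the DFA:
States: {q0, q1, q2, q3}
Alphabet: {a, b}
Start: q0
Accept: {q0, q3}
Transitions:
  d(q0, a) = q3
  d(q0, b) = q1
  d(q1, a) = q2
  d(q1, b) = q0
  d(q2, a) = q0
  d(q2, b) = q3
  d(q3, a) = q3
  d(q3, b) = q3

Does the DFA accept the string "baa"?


Trace: q0 -> q1 -> q2 -> q0
Final state: q0
Accept states: {q0, q3}

Yes, accepted (final state q0 is an accept state)


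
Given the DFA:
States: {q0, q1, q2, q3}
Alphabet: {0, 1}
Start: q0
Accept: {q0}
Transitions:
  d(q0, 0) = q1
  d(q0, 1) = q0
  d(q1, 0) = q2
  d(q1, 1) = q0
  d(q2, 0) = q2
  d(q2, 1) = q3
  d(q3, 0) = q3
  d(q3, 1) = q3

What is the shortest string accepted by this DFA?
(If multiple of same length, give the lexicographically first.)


BFS by string length (lex-first path to each state shown):
  len 0: q0<-""
Found accept state at length 0.

"" (empty string)


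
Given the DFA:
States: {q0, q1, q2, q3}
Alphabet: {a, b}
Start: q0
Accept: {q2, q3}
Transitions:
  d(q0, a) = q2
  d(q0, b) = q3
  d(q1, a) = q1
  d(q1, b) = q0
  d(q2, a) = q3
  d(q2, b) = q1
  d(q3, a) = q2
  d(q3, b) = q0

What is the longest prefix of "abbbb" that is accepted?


Run the DFA, marking each prefix where the state is accepting:
  "" -> q0 [reject]
  "a" -> q2 [accept]
  "ab" -> q1 [reject]
  "abb" -> q0 [reject]
  "abbb" -> q3 [accept]
  "abbbb" -> q0 [reject]

"abbb"


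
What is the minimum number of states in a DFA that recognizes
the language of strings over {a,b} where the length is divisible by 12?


States track (length) mod 12.
Need 12 states: one per remainder 0..11; accept = remainder 0.

12


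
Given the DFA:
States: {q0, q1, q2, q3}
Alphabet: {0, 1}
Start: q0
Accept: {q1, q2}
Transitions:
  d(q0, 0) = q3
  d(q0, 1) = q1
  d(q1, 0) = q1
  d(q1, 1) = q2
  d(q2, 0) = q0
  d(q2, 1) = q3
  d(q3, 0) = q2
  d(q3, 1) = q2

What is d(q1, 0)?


Looking up transition d(q1, 0)

q1


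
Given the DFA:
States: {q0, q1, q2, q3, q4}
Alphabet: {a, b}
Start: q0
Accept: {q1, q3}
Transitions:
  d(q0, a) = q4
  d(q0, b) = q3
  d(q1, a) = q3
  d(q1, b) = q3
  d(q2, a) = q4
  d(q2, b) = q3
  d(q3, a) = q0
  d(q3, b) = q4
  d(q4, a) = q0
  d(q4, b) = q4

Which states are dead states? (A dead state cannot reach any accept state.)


Forward reachability from each state:
  q0 -> reaches accept state q3 (live)
  q1 -> reaches accept state q1 (live)
  q2 -> reaches accept state q3 (live)
  q3 -> reaches accept state q3 (live)
  q4 -> reaches accept state q3 (live)

None (all states can reach an accept state)


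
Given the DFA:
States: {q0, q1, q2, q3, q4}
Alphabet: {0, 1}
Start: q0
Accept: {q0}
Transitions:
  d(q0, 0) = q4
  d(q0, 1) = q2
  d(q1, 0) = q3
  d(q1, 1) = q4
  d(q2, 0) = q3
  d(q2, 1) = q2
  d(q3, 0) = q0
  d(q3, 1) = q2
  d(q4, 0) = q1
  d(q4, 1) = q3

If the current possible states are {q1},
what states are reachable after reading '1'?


Apply transition on '1' from each current state:
  d(q1, 1) = q4

{q4}


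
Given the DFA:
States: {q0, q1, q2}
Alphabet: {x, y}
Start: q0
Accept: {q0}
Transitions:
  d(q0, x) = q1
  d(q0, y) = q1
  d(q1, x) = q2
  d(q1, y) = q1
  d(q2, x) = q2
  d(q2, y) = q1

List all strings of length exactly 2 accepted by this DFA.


All strings of length 2: 4 total
Accepted: 0

None


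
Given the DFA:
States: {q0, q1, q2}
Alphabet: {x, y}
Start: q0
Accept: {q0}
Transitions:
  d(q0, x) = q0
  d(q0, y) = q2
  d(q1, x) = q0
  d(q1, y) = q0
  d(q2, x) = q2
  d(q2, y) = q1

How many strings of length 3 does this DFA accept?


Enumerating all length-3 strings:
  "xxx" -> q0 [accept]
  "xxy" -> q2 [reject]
  "xyx" -> q2 [reject]
  "xyy" -> q1 [reject]
  "yxx" -> q2 [reject]
  "yxy" -> q1 [reject]
  "yyx" -> q0 [accept]
  "yyy" -> q0 [accept]

3 out of 8


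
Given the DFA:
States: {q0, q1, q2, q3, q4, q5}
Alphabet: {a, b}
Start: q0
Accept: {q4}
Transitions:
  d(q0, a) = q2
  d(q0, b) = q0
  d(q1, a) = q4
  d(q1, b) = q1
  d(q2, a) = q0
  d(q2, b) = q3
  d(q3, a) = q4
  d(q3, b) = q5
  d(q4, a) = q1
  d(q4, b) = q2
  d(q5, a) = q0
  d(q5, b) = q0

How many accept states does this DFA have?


Accept states listed: {q4}
Counting: q4(1)

1


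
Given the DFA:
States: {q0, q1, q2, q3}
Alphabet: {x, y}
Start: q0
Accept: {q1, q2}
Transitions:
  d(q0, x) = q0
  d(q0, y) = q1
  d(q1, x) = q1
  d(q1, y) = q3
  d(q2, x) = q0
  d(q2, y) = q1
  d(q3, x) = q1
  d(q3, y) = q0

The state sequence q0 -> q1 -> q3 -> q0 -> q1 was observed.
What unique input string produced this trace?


Trace back each transition to find the symbol:
  q0 --[y]--> q1
  q1 --[y]--> q3
  q3 --[y]--> q0
  q0 --[y]--> q1

"yyyy"


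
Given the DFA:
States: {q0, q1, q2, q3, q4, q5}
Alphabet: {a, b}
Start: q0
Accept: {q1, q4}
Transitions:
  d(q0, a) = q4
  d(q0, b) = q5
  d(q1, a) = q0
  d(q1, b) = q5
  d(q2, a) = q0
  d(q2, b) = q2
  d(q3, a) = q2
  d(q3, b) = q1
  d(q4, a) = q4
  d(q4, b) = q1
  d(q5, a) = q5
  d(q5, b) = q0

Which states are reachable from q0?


BFS from q0:
  layer 0: {q0}
  layer 1: {q4, q5}
  layer 2: {q1}

{q0, q1, q4, q5}


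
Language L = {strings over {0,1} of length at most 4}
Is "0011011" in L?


length = 7

No, "0011011" is not in L


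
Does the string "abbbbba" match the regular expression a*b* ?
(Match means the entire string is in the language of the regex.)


|string| = 7; first = 'a'; last = 'a'

No, "abbbbba" does not match a*b*


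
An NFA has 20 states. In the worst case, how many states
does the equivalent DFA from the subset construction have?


Subset construction: one DFA state per subset of NFA states.
2^20 = 1048576

1048576


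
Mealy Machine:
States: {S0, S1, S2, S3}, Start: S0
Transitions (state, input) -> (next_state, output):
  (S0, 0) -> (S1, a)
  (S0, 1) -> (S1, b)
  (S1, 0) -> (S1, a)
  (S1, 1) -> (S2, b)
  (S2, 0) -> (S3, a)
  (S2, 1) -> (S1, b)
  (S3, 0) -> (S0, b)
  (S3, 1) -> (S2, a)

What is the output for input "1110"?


Step-by-step:
  (S0, 1) -> (S1, b)
  (S1, 1) -> (S2, b)
  (S2, 1) -> (S1, b)
  (S1, 0) -> (S1, a)

"bbba"


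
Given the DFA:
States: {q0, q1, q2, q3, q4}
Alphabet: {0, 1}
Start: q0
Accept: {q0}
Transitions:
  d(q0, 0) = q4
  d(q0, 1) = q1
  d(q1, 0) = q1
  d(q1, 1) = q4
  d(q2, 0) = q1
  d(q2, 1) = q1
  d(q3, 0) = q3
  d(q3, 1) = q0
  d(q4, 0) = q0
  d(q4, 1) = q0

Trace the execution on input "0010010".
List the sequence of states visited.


Input: 0010010
d(q0, 0) = q4
d(q4, 0) = q0
d(q0, 1) = q1
d(q1, 0) = q1
d(q1, 0) = q1
d(q1, 1) = q4
d(q4, 0) = q0


q0 -> q4 -> q0 -> q1 -> q1 -> q1 -> q4 -> q0


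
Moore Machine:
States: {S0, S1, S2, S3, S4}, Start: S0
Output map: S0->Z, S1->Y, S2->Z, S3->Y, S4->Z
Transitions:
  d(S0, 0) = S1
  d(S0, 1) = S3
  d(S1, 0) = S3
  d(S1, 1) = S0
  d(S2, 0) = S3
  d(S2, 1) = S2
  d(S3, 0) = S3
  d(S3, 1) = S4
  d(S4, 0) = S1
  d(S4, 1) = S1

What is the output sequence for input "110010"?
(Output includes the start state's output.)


Start: S0 (output Z)
  --1--> S3 (output Y)
  --1--> S4 (output Z)
  --0--> S1 (output Y)
  --0--> S3 (output Y)
  --1--> S4 (output Z)
  --0--> S1 (output Y)

"ZYZYYZY"


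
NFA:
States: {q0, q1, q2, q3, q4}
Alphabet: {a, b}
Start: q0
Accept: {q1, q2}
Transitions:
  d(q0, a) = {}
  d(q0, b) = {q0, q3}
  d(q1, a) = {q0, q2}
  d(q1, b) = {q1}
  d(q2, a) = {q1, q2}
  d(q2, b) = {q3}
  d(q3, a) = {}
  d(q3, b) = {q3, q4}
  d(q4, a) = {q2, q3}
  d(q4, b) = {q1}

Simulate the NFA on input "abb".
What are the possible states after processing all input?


Start: {q0}
  --a--> {}
  --b--> {}
  --b--> {}

{} (empty set, no valid transitions)


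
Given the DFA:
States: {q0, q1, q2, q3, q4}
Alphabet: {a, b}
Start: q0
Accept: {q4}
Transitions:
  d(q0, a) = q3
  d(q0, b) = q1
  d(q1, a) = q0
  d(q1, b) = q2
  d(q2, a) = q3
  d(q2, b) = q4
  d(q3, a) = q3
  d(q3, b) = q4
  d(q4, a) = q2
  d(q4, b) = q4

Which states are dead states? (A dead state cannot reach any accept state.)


Forward reachability from each state:
  q0 -> reaches accept state q4 (live)
  q1 -> reaches accept state q4 (live)
  q2 -> reaches accept state q4 (live)
  q3 -> reaches accept state q4 (live)
  q4 -> reaches accept state q4 (live)

None (all states can reach an accept state)


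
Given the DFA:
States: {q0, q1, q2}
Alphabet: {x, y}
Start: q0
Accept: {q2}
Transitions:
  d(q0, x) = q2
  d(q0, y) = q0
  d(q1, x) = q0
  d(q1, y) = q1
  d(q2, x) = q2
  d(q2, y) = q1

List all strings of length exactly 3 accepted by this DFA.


All strings of length 3: 8 total
Accepted: 3

"xxx", "yxx", "yyx"


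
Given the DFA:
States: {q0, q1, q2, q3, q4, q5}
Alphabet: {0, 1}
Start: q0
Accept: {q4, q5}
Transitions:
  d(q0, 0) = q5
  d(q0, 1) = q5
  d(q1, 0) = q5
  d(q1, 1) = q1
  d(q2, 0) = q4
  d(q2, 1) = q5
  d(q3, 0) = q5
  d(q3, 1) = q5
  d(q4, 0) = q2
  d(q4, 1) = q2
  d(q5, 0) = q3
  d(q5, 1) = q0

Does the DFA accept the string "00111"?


Trace: q0 -> q5 -> q3 -> q5 -> q0 -> q5
Final state: q5
Accept states: {q4, q5}

Yes, accepted (final state q5 is an accept state)


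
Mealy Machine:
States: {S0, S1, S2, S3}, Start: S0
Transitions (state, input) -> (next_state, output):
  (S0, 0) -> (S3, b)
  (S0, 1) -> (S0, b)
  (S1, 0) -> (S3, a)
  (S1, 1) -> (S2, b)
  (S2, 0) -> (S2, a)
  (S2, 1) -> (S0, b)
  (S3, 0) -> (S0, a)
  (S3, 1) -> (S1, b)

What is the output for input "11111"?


Step-by-step:
  (S0, 1) -> (S0, b)
  (S0, 1) -> (S0, b)
  (S0, 1) -> (S0, b)
  (S0, 1) -> (S0, b)
  (S0, 1) -> (S0, b)

"bbbbb"


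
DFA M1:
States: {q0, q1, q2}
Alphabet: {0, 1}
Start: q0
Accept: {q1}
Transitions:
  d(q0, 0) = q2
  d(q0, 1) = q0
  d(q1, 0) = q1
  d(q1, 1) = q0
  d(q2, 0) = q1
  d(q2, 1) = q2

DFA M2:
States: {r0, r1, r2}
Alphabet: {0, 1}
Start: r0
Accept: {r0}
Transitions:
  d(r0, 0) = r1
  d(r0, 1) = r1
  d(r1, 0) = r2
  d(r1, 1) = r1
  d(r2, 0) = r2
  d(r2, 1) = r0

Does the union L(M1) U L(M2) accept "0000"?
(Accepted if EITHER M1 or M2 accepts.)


M1: final=q1 accepted=True
M2: final=r2 accepted=False

Yes, union accepts


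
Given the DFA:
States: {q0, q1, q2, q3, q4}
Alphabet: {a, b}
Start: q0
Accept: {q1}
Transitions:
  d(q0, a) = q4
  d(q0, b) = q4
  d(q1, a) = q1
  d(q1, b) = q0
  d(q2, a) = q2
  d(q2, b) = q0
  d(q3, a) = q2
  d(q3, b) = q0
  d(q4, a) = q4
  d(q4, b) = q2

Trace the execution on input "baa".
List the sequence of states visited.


Input: baa
d(q0, b) = q4
d(q4, a) = q4
d(q4, a) = q4


q0 -> q4 -> q4 -> q4


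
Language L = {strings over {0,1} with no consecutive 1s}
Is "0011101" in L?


'11' occurs at index 2

No, "0011101" is not in L


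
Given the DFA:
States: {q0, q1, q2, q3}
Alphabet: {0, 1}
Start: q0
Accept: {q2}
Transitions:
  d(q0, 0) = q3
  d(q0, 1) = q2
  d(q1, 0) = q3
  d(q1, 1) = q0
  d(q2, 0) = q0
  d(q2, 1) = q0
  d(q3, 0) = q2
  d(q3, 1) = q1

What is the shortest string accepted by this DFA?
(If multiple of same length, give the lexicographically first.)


BFS by string length (lex-first path to each state shown):
  len 0: q0<-""
  len 1: q2<-"1", q3<-"0"
Found accept state at length 1.

"1"


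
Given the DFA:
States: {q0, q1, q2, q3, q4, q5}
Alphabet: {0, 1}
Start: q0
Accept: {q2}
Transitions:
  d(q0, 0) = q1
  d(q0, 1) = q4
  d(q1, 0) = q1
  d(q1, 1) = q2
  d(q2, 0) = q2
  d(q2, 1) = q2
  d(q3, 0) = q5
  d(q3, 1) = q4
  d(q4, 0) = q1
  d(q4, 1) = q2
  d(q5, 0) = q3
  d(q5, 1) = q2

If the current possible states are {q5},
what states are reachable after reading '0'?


Apply transition on '0' from each current state:
  d(q5, 0) = q3

{q3}


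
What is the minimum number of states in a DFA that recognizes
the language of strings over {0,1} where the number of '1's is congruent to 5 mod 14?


States track (count of '1') mod 14.
Need 14 states: one per remainder 0..13; accept = remainder 5.

14


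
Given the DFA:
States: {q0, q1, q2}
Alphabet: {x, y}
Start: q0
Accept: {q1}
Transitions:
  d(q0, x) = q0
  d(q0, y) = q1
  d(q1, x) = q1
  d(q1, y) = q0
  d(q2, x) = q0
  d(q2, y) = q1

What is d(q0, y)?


Looking up transition d(q0, y)

q1


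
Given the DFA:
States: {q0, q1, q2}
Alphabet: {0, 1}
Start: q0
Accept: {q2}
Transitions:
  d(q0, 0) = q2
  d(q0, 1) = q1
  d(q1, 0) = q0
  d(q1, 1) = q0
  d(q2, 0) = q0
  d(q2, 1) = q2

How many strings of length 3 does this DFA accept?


Enumerating all length-3 strings:
  "000" -> q2 [accept]
  "001" -> q1 [reject]
  "010" -> q0 [reject]
  "011" -> q2 [accept]
  "100" -> q2 [accept]
  "101" -> q1 [reject]
  "110" -> q2 [accept]
  "111" -> q1 [reject]

4 out of 8


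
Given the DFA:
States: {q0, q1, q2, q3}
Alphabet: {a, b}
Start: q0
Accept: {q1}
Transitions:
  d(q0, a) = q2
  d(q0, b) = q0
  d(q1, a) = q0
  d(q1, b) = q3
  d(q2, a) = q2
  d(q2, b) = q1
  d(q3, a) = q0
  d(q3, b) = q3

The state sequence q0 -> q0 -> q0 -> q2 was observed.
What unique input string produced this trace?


Trace back each transition to find the symbol:
  q0 --[b]--> q0
  q0 --[b]--> q0
  q0 --[a]--> q2

"bba"


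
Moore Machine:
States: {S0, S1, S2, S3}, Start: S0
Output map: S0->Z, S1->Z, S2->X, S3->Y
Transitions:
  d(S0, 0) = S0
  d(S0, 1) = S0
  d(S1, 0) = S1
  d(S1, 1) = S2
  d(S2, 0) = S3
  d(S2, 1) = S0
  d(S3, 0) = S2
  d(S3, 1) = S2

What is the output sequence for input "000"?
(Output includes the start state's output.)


Start: S0 (output Z)
  --0--> S0 (output Z)
  --0--> S0 (output Z)
  --0--> S0 (output Z)

"ZZZZ"


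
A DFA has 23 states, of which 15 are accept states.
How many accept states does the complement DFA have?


Complement swaps accept and non-accept states.
23 - 15 = 8

8


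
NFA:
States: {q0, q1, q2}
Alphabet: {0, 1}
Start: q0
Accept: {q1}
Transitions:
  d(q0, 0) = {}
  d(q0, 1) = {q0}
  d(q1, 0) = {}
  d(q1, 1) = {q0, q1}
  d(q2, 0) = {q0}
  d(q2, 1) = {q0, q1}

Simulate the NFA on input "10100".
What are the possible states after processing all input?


Start: {q0}
  --1--> {q0}
  --0--> {}
  --1--> {}
  --0--> {}
  --0--> {}

{} (empty set, no valid transitions)


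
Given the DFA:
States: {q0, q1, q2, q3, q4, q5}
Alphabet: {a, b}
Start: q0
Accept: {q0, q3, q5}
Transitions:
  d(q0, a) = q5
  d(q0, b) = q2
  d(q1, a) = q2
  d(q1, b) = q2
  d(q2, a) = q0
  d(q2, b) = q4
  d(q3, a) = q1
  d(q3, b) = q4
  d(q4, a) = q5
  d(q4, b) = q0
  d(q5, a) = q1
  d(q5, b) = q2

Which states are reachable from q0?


BFS from q0:
  layer 0: {q0}
  layer 1: {q2, q5}
  layer 2: {q1, q4}

{q0, q1, q2, q4, q5}


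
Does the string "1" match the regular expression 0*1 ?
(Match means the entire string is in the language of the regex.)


|string| = 1; first = '1'; last = '1'

Yes, "1" matches 0*1


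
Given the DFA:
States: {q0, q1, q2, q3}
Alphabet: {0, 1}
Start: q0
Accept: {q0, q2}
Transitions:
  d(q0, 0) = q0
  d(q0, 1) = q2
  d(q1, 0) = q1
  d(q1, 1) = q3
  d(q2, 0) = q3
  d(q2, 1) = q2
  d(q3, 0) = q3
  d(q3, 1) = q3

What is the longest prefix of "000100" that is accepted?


Run the DFA, marking each prefix where the state is accepting:
  "" -> q0 [accept]
  "0" -> q0 [accept]
  "00" -> q0 [accept]
  "000" -> q0 [accept]
  "0001" -> q2 [accept]
  "00010" -> q3 [reject]
  "000100" -> q3 [reject]

"0001"


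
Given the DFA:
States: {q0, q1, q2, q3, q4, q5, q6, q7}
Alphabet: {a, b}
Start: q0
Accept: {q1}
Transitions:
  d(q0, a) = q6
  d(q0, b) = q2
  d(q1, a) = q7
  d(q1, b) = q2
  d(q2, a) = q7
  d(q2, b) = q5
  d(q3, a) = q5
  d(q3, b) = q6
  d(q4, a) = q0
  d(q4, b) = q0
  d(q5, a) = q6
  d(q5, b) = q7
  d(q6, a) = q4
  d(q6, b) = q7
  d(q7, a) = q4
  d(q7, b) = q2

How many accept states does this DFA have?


Accept states listed: {q1}
Counting: q1(1)

1


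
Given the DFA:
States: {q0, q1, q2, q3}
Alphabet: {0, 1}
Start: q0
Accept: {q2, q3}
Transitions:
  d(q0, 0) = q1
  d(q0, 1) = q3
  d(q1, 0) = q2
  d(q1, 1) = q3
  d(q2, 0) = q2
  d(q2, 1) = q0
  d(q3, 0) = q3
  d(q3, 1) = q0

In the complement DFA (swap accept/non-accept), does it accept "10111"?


Trace: q0 -> q3 -> q3 -> q0 -> q3 -> q0
Final: q0
Original accept: {q2, q3}
Complement: q0 is not in original accept

Yes, complement accepts (original rejects)


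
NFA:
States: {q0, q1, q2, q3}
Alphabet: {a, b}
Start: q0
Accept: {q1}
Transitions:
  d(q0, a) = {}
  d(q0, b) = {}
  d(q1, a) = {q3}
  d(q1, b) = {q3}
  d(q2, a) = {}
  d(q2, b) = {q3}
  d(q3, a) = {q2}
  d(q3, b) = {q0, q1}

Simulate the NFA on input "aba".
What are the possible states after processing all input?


Start: {q0}
  --a--> {}
  --b--> {}
  --a--> {}

{} (empty set, no valid transitions)


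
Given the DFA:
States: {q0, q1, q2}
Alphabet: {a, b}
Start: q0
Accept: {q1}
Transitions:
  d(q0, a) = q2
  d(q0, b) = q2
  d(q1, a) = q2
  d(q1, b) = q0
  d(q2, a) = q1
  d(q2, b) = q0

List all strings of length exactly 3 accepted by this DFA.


All strings of length 3: 8 total
Accepted: 0

None


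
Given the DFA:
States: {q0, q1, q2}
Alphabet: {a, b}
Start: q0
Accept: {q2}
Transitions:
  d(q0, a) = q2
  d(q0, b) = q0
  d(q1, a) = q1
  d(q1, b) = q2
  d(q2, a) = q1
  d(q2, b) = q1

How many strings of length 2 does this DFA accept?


Enumerating all length-2 strings:
  "aa" -> q1 [reject]
  "ab" -> q1 [reject]
  "ba" -> q2 [accept]
  "bb" -> q0 [reject]

1 out of 4


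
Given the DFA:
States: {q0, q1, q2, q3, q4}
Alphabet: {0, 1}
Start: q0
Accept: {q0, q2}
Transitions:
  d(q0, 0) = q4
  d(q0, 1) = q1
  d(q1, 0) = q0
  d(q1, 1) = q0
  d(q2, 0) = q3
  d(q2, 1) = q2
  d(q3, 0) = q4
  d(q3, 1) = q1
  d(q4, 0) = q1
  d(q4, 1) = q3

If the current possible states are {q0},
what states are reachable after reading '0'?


Apply transition on '0' from each current state:
  d(q0, 0) = q4

{q4}


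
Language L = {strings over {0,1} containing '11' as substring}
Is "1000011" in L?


'11' occurs at index 5

Yes, "1000011" is in L


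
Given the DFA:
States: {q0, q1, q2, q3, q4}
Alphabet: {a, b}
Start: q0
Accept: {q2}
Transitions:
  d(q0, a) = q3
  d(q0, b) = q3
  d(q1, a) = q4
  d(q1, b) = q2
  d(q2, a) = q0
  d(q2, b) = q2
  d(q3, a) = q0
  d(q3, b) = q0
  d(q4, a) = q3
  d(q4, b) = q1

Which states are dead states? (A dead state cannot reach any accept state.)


Forward reachability from each state:
  q0 -> reaches {q0, q3}, no accept state (dead)
  q1 -> reaches accept state q2 (live)
  q2 -> reaches accept state q2 (live)
  q3 -> reaches {q0, q3}, no accept state (dead)
  q4 -> reaches accept state q2 (live)

{q0, q3}


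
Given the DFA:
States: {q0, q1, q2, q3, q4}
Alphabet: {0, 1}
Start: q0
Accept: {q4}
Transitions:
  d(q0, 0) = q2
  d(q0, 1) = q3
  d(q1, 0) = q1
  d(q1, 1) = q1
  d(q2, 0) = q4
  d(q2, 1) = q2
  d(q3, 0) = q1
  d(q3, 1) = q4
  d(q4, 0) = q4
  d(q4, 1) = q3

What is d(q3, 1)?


Looking up transition d(q3, 1)

q4


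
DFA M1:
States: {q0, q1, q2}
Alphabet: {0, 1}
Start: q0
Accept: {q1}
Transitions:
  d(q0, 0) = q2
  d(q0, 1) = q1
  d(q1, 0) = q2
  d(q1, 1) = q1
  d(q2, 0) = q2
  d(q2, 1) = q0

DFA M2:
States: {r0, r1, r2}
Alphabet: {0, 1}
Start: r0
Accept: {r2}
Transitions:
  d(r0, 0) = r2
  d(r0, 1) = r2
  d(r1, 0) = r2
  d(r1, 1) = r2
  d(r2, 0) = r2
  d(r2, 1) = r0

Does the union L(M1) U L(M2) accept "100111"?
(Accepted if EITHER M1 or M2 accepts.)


M1: final=q1 accepted=True
M2: final=r0 accepted=False

Yes, union accepts


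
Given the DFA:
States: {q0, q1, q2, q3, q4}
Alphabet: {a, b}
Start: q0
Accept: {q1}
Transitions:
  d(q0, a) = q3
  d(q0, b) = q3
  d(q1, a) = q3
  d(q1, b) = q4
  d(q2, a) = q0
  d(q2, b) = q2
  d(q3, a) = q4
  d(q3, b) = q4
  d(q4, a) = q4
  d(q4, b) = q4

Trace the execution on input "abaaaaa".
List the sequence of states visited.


Input: abaaaaa
d(q0, a) = q3
d(q3, b) = q4
d(q4, a) = q4
d(q4, a) = q4
d(q4, a) = q4
d(q4, a) = q4
d(q4, a) = q4


q0 -> q3 -> q4 -> q4 -> q4 -> q4 -> q4 -> q4


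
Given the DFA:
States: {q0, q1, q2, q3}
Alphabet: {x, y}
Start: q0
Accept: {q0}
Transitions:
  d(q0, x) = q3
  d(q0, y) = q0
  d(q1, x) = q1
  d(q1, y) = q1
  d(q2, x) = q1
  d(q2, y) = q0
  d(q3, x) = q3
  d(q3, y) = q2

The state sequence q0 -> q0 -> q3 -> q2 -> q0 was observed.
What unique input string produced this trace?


Trace back each transition to find the symbol:
  q0 --[y]--> q0
  q0 --[x]--> q3
  q3 --[y]--> q2
  q2 --[y]--> q0

"yxyy"


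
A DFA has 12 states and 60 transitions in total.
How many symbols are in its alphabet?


Each state has exactly one transition per symbol.
|alphabet| = transitions / states = 60 / 12 = 5

5


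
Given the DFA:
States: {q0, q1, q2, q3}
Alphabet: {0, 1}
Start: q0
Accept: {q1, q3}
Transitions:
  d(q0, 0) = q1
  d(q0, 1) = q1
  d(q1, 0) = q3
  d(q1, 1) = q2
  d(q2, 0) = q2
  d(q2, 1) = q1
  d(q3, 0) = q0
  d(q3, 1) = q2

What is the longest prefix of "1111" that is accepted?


Run the DFA, marking each prefix where the state is accepting:
  "" -> q0 [reject]
  "1" -> q1 [accept]
  "11" -> q2 [reject]
  "111" -> q1 [accept]
  "1111" -> q2 [reject]

"111"


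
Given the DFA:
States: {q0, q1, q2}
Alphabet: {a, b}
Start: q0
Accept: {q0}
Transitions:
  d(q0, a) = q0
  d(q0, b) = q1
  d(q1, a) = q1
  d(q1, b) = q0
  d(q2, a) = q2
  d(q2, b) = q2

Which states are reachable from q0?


BFS from q0:
  layer 0: {q0}
  layer 1: {q1}

{q0, q1}


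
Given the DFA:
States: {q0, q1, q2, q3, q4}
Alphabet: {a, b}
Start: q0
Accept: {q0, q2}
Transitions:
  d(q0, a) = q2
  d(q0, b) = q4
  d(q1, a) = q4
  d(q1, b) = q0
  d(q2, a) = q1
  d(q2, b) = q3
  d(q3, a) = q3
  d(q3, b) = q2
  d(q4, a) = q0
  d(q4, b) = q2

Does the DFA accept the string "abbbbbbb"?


Trace: q0 -> q2 -> q3 -> q2 -> q3 -> q2 -> q3 -> q2 -> q3
Final state: q3
Accept states: {q0, q2}

No, rejected (final state q3 is not an accept state)


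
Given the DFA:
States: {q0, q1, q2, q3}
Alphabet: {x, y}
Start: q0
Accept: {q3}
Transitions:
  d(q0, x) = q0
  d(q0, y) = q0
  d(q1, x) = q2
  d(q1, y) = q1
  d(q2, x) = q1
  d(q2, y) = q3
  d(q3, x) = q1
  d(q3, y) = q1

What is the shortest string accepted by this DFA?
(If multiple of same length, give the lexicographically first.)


BFS by string length (lex-first path to each state shown):
  len 0: q0<-""
  len 1: q0<-"x"
  len 2: q0<-"xx"
  len 3: q0<-"xxx"
  len 4: q0<-"xxxx"
  len 5: q0<-"xxxxx"
  len 6: q0<-"xxxxxx"
  len 7: q0<-"xxxxxxx"
  len 8: q0<-"xxxxxxxx"

No string accepted (empty language)


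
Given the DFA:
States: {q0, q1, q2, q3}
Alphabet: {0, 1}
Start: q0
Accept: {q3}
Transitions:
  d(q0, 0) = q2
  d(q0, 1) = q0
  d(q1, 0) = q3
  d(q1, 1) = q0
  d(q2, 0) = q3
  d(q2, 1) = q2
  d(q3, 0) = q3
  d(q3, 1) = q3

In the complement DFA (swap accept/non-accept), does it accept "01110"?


Trace: q0 -> q2 -> q2 -> q2 -> q2 -> q3
Final: q3
Original accept: {q3}
Complement: q3 is in original accept

No, complement rejects (original accepts)


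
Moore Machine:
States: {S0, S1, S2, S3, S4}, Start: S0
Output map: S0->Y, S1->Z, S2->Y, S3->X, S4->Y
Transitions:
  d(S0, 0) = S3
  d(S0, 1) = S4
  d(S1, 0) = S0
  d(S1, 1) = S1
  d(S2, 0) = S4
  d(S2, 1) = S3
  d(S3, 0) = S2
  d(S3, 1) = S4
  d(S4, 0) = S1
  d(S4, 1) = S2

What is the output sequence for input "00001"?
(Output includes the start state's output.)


Start: S0 (output Y)
  --0--> S3 (output X)
  --0--> S2 (output Y)
  --0--> S4 (output Y)
  --0--> S1 (output Z)
  --1--> S1 (output Z)

"YXYYZZ"


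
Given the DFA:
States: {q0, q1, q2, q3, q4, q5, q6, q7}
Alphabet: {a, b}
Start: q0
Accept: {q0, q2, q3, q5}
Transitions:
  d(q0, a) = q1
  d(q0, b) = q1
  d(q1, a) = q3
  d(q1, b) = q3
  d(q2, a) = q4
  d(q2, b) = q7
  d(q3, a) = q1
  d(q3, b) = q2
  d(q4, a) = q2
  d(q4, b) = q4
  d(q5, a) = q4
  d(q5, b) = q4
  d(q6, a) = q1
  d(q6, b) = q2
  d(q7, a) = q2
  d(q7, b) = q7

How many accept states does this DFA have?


Accept states listed: {q0, q2, q3, q5}
Counting: q0(1) q2(2) q3(3) q5(4)

4


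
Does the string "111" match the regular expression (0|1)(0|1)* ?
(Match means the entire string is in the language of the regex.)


|string| = 3; first = '1'; last = '1'

Yes, "111" matches (0|1)(0|1)*


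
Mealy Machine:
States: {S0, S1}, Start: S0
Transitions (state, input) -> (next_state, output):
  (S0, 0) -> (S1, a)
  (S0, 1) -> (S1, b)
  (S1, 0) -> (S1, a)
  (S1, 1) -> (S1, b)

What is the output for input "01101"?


Step-by-step:
  (S0, 0) -> (S1, a)
  (S1, 1) -> (S1, b)
  (S1, 1) -> (S1, b)
  (S1, 0) -> (S1, a)
  (S1, 1) -> (S1, b)

"abbab"


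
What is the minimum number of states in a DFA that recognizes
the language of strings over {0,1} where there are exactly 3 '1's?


States: count = 0, 1, ..., 3 (that's 4 states), plus a dead state for count > 3.
Total: 4 + 1 = 5. Accept = count-3 state.

5


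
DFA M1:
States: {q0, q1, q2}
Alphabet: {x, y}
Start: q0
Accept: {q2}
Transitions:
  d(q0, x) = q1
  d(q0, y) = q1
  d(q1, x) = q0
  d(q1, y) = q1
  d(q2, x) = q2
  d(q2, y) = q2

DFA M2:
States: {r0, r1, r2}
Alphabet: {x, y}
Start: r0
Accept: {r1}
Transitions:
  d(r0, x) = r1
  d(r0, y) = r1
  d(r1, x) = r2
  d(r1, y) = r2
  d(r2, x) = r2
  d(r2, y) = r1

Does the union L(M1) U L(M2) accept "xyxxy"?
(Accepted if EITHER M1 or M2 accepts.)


M1: final=q1 accepted=False
M2: final=r1 accepted=True

Yes, union accepts


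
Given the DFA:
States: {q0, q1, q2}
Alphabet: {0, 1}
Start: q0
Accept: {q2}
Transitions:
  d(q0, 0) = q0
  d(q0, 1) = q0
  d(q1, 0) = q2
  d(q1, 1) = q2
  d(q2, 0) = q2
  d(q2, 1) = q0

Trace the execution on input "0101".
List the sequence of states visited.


Input: 0101
d(q0, 0) = q0
d(q0, 1) = q0
d(q0, 0) = q0
d(q0, 1) = q0


q0 -> q0 -> q0 -> q0 -> q0


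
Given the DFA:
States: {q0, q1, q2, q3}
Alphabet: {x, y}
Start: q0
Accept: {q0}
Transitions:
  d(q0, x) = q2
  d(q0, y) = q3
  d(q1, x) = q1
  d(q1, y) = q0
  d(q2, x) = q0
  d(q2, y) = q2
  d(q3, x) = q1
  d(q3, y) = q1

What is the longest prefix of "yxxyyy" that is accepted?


Run the DFA, marking each prefix where the state is accepting:
  "" -> q0 [accept]
  "y" -> q3 [reject]
  "yx" -> q1 [reject]
  "yxx" -> q1 [reject]
  "yxxy" -> q0 [accept]
  "yxxyy" -> q3 [reject]
  "yxxyyy" -> q1 [reject]

"yxxy"


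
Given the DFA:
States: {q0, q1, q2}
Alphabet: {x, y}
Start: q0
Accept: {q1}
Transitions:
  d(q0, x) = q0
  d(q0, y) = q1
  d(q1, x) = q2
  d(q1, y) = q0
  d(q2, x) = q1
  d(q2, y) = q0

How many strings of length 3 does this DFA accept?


Enumerating all length-3 strings:
  "xxx" -> q0 [reject]
  "xxy" -> q1 [accept]
  "xyx" -> q2 [reject]
  "xyy" -> q0 [reject]
  "yxx" -> q1 [accept]
  "yxy" -> q0 [reject]
  "yyx" -> q0 [reject]
  "yyy" -> q1 [accept]

3 out of 8


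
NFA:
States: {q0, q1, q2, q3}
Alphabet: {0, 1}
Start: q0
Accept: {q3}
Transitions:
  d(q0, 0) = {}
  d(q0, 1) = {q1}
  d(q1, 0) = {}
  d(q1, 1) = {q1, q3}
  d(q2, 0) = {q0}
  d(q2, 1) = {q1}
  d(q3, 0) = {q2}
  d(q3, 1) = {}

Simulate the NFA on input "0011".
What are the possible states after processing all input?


Start: {q0}
  --0--> {}
  --0--> {}
  --1--> {}
  --1--> {}

{} (empty set, no valid transitions)


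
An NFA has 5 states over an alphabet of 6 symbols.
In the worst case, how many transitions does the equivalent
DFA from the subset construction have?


Subset construction: one DFA state per subset of NFA states = 2^5 = 32 states.
Each DFA state has 6 outgoing transitions: 32 * 6 = 192

192


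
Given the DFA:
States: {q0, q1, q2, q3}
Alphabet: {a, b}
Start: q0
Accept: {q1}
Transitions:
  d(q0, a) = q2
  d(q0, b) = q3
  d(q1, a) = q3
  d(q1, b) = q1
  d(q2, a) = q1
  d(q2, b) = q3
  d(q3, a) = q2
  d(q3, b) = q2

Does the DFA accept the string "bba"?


Trace: q0 -> q3 -> q2 -> q1
Final state: q1
Accept states: {q1}

Yes, accepted (final state q1 is an accept state)


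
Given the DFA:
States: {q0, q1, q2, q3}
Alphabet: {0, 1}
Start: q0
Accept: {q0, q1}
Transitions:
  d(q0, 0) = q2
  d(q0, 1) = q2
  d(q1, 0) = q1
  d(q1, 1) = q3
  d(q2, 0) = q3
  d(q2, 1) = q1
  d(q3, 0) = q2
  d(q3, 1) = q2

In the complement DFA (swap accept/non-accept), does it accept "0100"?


Trace: q0 -> q2 -> q1 -> q1 -> q1
Final: q1
Original accept: {q0, q1}
Complement: q1 is in original accept

No, complement rejects (original accepts)


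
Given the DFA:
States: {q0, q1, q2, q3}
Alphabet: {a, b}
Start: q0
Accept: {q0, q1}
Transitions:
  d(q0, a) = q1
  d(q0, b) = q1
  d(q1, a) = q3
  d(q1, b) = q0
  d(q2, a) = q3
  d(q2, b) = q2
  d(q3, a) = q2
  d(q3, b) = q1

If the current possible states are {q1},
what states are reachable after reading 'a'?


Apply transition on 'a' from each current state:
  d(q1, a) = q3

{q3}


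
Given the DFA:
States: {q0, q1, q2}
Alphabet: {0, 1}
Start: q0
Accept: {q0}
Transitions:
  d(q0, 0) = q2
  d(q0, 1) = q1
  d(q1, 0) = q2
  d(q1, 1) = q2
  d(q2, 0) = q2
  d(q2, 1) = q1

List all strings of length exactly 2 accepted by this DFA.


All strings of length 2: 4 total
Accepted: 0

None


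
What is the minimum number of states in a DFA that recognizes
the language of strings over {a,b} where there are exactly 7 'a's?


States: count = 0, 1, ..., 7 (that's 8 states), plus a dead state for count > 7.
Total: 8 + 1 = 9. Accept = count-7 state.

9


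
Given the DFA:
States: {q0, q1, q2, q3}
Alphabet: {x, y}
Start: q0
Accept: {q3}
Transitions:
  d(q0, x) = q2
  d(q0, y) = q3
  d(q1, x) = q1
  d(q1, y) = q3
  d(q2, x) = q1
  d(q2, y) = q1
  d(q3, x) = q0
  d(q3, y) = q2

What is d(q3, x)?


Looking up transition d(q3, x)

q0


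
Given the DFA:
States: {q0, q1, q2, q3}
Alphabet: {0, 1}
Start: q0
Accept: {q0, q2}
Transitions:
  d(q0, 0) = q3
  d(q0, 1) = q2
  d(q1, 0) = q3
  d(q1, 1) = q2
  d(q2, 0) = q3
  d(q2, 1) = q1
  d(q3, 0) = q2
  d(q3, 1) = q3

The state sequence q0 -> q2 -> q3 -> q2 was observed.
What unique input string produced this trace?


Trace back each transition to find the symbol:
  q0 --[1]--> q2
  q2 --[0]--> q3
  q3 --[0]--> q2

"100"


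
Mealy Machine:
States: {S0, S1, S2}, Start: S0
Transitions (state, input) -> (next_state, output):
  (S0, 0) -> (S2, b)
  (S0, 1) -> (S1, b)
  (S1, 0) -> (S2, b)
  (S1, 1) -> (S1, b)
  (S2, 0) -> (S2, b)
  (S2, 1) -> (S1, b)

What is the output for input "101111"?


Step-by-step:
  (S0, 1) -> (S1, b)
  (S1, 0) -> (S2, b)
  (S2, 1) -> (S1, b)
  (S1, 1) -> (S1, b)
  (S1, 1) -> (S1, b)
  (S1, 1) -> (S1, b)

"bbbbbb"


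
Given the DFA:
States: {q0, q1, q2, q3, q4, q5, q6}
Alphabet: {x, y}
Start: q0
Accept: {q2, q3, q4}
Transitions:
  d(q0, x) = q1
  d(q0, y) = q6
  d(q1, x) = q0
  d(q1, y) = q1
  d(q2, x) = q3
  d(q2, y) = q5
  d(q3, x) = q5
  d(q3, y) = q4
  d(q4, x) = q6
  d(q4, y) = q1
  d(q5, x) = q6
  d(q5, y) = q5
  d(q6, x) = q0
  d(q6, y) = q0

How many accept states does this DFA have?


Accept states listed: {q2, q3, q4}
Counting: q2(1) q3(2) q4(3)

3


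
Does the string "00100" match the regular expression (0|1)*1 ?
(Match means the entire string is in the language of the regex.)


|string| = 5; first = '0'; last = '0'

No, "00100" does not match (0|1)*1


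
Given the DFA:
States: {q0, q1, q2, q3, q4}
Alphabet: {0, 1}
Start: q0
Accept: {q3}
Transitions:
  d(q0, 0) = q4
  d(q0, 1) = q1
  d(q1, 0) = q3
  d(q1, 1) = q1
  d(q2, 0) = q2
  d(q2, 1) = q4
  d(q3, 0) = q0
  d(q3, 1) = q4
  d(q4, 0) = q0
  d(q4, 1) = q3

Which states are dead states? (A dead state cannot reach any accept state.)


Forward reachability from each state:
  q0 -> reaches accept state q3 (live)
  q1 -> reaches accept state q3 (live)
  q2 -> reaches accept state q3 (live)
  q3 -> reaches accept state q3 (live)
  q4 -> reaches accept state q3 (live)

None (all states can reach an accept state)


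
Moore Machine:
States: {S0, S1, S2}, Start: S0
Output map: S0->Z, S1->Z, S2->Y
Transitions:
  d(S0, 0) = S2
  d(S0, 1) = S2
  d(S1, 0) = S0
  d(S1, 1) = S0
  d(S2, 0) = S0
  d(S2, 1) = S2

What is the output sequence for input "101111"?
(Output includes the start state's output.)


Start: S0 (output Z)
  --1--> S2 (output Y)
  --0--> S0 (output Z)
  --1--> S2 (output Y)
  --1--> S2 (output Y)
  --1--> S2 (output Y)
  --1--> S2 (output Y)

"ZYZYYYY"


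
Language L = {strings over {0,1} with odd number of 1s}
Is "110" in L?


count('1') = 2; 2 mod 2 = 0

No, "110" is not in L


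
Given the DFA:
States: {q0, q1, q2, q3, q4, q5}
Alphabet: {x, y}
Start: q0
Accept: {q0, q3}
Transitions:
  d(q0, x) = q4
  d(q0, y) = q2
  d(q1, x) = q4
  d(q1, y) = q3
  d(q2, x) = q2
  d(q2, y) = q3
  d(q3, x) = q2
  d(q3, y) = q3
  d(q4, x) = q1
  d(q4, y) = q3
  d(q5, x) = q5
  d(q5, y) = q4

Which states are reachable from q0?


BFS from q0:
  layer 0: {q0}
  layer 1: {q2, q4}
  layer 2: {q1, q3}

{q0, q1, q2, q3, q4}


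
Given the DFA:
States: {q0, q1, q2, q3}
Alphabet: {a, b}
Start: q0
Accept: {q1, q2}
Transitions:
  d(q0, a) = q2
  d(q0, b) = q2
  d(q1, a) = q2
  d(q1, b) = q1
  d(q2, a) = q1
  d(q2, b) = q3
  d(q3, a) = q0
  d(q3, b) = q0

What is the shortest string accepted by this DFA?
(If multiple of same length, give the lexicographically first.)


BFS by string length (lex-first path to each state shown):
  len 0: q0<-""
  len 1: q2<-"a"
Found accept state at length 1.

"a"


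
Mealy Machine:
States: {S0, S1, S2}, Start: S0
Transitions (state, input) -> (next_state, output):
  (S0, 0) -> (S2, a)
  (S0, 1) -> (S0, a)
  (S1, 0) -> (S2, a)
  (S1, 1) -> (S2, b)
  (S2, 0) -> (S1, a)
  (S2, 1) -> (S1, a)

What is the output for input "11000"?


Step-by-step:
  (S0, 1) -> (S0, a)
  (S0, 1) -> (S0, a)
  (S0, 0) -> (S2, a)
  (S2, 0) -> (S1, a)
  (S1, 0) -> (S2, a)

"aaaaa"


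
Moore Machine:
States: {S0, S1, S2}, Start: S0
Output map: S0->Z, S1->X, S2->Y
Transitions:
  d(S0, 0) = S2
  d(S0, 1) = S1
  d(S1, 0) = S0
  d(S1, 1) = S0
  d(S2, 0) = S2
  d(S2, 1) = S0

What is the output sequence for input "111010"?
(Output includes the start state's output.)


Start: S0 (output Z)
  --1--> S1 (output X)
  --1--> S0 (output Z)
  --1--> S1 (output X)
  --0--> S0 (output Z)
  --1--> S1 (output X)
  --0--> S0 (output Z)

"ZXZXZXZ"


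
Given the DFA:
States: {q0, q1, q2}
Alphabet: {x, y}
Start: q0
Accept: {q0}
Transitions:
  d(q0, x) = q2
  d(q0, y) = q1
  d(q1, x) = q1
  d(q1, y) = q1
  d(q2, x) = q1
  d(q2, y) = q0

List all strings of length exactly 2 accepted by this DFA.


All strings of length 2: 4 total
Accepted: 1

"xy"


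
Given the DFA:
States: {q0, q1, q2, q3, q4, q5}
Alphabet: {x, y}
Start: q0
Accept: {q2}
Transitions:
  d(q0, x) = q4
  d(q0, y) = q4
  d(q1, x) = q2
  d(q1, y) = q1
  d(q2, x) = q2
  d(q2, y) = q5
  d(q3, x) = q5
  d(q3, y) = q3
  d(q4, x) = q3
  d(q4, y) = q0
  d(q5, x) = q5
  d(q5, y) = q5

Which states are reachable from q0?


BFS from q0:
  layer 0: {q0}
  layer 1: {q4}
  layer 2: {q3}
  layer 3: {q5}

{q0, q3, q4, q5}


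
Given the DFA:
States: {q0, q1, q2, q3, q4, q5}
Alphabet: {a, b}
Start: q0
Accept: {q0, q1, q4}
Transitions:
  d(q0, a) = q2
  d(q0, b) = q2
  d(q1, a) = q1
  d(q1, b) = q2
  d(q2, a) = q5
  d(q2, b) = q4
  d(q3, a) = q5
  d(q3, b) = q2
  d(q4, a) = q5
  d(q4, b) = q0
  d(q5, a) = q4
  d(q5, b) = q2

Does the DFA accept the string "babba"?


Trace: q0 -> q2 -> q5 -> q2 -> q4 -> q5
Final state: q5
Accept states: {q0, q1, q4}

No, rejected (final state q5 is not an accept state)


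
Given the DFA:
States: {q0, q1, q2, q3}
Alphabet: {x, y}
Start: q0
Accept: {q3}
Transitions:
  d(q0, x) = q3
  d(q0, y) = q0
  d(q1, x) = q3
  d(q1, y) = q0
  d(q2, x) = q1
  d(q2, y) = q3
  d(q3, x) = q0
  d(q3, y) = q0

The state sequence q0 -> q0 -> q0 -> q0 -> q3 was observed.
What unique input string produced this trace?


Trace back each transition to find the symbol:
  q0 --[y]--> q0
  q0 --[y]--> q0
  q0 --[y]--> q0
  q0 --[x]--> q3

"yyyx"


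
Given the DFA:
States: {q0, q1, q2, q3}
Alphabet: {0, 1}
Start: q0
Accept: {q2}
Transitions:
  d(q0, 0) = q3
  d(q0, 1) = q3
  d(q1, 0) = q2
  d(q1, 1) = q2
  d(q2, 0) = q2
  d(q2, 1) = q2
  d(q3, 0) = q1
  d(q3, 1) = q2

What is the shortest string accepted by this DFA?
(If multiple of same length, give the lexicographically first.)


BFS by string length (lex-first path to each state shown):
  len 0: q0<-""
  len 1: q3<-"0"
  len 2: q1<-"00", q2<-"01"
Found accept state at length 2.

"01"


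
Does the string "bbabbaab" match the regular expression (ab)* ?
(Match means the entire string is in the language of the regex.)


|string| = 8; first = 'b'; last = 'b'

No, "bbabbaab" does not match (ab)*


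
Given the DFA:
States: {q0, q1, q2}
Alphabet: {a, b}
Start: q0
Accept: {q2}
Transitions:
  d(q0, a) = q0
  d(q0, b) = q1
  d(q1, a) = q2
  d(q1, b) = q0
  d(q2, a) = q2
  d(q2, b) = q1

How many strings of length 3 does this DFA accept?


Enumerating all length-3 strings:
  "aaa" -> q0 [reject]
  "aab" -> q1 [reject]
  "aba" -> q2 [accept]
  "abb" -> q0 [reject]
  "baa" -> q2 [accept]
  "bab" -> q1 [reject]
  "bba" -> q0 [reject]
  "bbb" -> q1 [reject]

2 out of 8


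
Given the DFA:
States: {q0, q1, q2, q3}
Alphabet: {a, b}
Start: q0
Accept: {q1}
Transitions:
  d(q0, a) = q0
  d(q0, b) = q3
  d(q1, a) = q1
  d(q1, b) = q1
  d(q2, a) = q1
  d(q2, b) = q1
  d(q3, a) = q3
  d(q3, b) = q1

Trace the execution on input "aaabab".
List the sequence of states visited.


Input: aaabab
d(q0, a) = q0
d(q0, a) = q0
d(q0, a) = q0
d(q0, b) = q3
d(q3, a) = q3
d(q3, b) = q1


q0 -> q0 -> q0 -> q0 -> q3 -> q3 -> q1


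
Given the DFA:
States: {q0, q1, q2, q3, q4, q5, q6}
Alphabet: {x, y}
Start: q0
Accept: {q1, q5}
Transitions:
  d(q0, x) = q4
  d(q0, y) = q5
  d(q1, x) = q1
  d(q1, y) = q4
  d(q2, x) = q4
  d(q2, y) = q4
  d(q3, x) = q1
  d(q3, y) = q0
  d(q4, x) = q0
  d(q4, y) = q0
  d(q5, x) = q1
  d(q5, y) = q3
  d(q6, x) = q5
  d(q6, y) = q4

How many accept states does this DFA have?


Accept states listed: {q1, q5}
Counting: q1(1) q5(2)

2
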